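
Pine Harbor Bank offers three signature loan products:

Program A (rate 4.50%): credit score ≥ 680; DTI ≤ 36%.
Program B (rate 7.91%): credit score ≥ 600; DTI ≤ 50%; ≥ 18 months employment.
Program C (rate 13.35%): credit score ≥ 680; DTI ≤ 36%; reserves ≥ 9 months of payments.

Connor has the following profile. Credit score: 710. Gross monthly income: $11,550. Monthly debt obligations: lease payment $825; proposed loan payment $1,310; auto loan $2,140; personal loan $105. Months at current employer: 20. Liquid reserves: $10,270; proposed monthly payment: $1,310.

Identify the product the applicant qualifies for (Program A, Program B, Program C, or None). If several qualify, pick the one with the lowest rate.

Total debts = (825 + 1,310 + 2,140 + 105) = 4,380; DTI = 4,380/11,550 = 37.9%.
Reserves = 10,270/1,310 = 7.8 months.
Program A: score 710 ≥ 680; DTI 37.9% > 36% → does not qualify.
Program B: score 710 ≥ 600; DTI 37.9% ≤ 50%; employment 20 ≥ 18 mo → qualifies.
Program C: score 710 ≥ 680; DTI 37.9% > 36%; reserves 7.8 < 9 mo → does not qualify.

Program B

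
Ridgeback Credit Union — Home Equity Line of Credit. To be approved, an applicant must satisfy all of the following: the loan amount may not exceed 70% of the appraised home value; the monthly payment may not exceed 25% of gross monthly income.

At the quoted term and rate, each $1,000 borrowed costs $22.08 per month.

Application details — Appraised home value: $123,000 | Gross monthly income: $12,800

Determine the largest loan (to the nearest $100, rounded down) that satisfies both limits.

$86,100

Payment cap: 25% × $12,800 = $3,200/month.
At $22.08 per $1,000, that supports 3,200/22.08 × 1,000 ≈ $144,927 → $144,900.
LTV cap: 70% × $123,000 = $86,100 → $86,100.
Binding constraint: loan-to-value.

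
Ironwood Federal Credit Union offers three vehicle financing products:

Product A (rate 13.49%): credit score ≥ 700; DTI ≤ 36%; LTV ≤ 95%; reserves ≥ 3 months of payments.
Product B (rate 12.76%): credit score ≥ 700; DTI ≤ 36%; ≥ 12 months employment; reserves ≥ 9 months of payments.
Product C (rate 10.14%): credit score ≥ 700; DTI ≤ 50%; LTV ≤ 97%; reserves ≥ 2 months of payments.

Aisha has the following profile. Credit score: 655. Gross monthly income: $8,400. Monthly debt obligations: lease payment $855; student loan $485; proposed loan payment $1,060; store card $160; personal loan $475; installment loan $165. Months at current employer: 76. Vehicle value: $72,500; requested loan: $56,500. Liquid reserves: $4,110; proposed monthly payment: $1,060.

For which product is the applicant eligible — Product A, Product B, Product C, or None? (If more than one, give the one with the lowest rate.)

Total debts = (855 + 485 + 1,060 + 160 + 475 + 165) = 3,200; DTI = 3,200/8,400 = 38.1%.
LTV = 56,500/72,500 = 77.9%.
Reserves = 4,110/1,060 = 3.9 months.
Product A: score 655 < 700; DTI 38.1% > 36%; LTV 77.9% ≤ 95%; reserves 3.9 ≥ 3 mo → does not qualify.
Product B: score 655 < 700; DTI 38.1% > 36%; employment 76 ≥ 12 mo; reserves 3.9 < 9 mo → does not qualify.
Product C: score 655 < 700; DTI 38.1% ≤ 50%; LTV 77.9% ≤ 97%; reserves 3.9 ≥ 2 mo → does not qualify.

None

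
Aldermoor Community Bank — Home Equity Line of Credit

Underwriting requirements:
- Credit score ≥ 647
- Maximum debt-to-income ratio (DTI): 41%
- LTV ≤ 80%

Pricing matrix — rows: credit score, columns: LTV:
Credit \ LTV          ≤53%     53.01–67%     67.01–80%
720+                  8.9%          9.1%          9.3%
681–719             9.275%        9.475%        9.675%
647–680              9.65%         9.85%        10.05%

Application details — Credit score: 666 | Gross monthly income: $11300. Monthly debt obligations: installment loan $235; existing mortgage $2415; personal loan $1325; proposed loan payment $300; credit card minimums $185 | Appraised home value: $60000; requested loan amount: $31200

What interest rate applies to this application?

Credit score 666 ≥ 647; Total monthly debts = (235 + 2,415 + 1,325 + 300 + 185) = 4,460. Debt-to-income = 4,460/11,300 = 39.5% — meets 41% limit
Loan-to-value = 31,200/60,000 = 52% — pass (80% max)
Credit 666 → row 647–680; LTV 52% → column ≤53%. Grid cell → 9.65%.

9.65%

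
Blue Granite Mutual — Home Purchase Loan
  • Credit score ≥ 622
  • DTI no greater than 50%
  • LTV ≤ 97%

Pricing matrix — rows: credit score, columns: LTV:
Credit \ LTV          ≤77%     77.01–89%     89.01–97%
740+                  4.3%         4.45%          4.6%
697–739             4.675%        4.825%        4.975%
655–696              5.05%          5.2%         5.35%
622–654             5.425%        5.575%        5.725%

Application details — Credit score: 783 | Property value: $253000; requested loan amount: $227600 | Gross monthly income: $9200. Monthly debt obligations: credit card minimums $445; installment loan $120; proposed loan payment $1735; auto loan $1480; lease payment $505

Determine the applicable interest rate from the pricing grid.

Credit score 783 ≥ 622; Total monthly debts = (445 + 120 + 1,735 + 1,480 + 505) = 4,285. Debt-to-income = 4,285/9,200 = 46.6% — meets 50% limit
LTV = 227,600/253,000 = 90% ≤ 97%
Row: 783 falls in 740+. Column: 90% falls in 89.01–97%. Rate = 4.6%.

4.6%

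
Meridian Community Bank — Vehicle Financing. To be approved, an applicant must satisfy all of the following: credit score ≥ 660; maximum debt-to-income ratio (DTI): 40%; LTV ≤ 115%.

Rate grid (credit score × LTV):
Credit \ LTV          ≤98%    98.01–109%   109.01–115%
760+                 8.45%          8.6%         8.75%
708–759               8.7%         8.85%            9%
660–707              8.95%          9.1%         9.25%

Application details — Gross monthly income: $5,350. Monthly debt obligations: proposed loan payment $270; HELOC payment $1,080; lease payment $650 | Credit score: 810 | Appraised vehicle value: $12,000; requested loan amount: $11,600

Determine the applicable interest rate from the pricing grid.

Credit score 810 ≥ 660; Total monthly debts = (270 + 1,080 + 650) = 2,000. Debt-to-income = 2,000/5,350 = 37.4% — meets 40% limit
Loan-to-value = 11,600/12,000 = 96.7% — pass (115% max)
Credit 810 → row 760+; LTV 96.7% → column ≤98%. Grid cell → 8.45%.

8.45%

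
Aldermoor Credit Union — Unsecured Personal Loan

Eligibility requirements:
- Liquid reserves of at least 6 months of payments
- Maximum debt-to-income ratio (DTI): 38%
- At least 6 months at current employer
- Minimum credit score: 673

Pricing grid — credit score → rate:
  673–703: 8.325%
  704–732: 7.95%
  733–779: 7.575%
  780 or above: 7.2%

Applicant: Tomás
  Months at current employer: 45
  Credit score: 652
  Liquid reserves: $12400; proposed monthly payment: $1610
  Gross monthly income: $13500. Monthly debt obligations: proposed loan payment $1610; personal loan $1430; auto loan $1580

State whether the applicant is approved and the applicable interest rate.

Credit score 652 < 673 (below minimum)
Employment 45 ≥ 6 months
Liquid reserves cover 12,400/1,610 = 7.7 months — ≥ 6 required
Total monthly debts = (1,610 + 1,430 + 1,580) = 4,620. Debt-to-income = 4,620/13,500 = 34.2% — meets 38% limit
Not all requirements met → denied.

Denied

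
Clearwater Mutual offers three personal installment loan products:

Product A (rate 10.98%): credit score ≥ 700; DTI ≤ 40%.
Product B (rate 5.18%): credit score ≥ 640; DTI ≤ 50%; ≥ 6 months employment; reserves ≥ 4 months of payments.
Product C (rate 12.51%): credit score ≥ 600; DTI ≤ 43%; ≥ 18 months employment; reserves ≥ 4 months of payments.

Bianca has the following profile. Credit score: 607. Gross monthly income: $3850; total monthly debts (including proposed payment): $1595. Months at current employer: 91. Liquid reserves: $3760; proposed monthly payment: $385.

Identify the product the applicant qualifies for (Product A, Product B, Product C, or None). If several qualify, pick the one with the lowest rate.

Product C

DTI = 1,595/3,850 = 41.4%.
Reserves = 3,760/385 = 9.8 months.
Product A: score 607 < 700; DTI 41.4% > 40% → does not qualify.
Product B: score 607 < 640; DTI 41.4% ≤ 50%; employment 91 ≥ 6 mo; reserves 9.8 ≥ 4 mo → does not qualify.
Product C: score 607 ≥ 600; DTI 41.4% ≤ 43%; employment 91 ≥ 18 mo; reserves 9.8 ≥ 4 mo → qualifies.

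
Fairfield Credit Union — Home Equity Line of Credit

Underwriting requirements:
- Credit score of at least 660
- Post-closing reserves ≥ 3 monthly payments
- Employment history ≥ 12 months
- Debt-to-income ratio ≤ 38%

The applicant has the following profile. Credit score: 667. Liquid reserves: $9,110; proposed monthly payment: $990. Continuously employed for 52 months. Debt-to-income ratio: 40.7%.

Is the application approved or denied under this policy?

Credit score 667 ≥ 660 (meets)
Reserves: 9,110 ÷ 990 = 9.2 months (meets 3-month minimum)
Employment 52 ≥ 12 months
Debt-to-income 40.7% vs 38% cap — fail
Fails on DTI.

Denied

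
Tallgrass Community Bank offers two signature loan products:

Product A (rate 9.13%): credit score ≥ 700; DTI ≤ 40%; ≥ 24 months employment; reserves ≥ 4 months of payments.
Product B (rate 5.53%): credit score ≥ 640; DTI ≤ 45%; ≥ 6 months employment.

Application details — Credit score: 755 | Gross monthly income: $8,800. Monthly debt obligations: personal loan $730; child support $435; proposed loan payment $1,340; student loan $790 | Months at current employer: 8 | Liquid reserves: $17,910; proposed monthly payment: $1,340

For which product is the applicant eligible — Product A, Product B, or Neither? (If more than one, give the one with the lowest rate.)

Total debts = (730 + 435 + 1,340 + 790) = 3,295; DTI = 3,295/8,800 = 37.4%.
Reserves = 17,910/1,340 = 13.4 months.
Product A: score 755 ≥ 700; DTI 37.4% ≤ 40%; employment 8 < 24 mo; reserves 13.4 ≥ 4 mo → does not qualify.
Product B: score 755 ≥ 640; DTI 37.4% ≤ 45%; employment 8 ≥ 6 mo → qualifies.

Product B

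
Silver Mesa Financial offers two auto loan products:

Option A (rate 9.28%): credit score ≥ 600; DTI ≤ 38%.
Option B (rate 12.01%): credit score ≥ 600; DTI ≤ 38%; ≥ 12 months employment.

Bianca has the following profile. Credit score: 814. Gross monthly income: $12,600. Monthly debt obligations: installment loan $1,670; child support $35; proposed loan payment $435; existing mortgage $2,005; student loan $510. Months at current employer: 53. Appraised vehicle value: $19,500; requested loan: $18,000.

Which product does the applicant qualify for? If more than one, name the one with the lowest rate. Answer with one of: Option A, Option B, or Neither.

Option A

Total debts = (1,670 + 35 + 435 + 2,005 + 510) = 4,655; DTI = 4,655/12,600 = 36.9%.
LTV = 18,000/19,500 = 92.3%.
Option A: score 814 ≥ 600; DTI 36.9% ≤ 38% → qualifies.
Option B: score 814 ≥ 600; DTI 36.9% ≤ 38%; employment 53 ≥ 12 mo → qualifies.
Qualifying: Option A, Option B. Lowest rate is 9.28% → Option A.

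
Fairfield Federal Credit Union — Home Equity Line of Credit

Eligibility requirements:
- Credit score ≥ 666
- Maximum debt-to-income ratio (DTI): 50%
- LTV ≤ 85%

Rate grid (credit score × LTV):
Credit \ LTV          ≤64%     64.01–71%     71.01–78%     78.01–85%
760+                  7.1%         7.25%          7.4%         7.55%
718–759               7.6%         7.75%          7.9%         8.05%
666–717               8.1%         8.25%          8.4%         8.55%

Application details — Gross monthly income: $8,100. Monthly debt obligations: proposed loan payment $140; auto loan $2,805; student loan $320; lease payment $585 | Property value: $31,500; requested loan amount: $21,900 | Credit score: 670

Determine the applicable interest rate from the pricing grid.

Credit score 670 ≥ 666; Total monthly debts = (140 + 2,805 + 320 + 585) = 3,850. Debt-to-income = 3,850/8,100 = 47.5% — meets 50% limit
LTV: 21,900 ÷ 31,500 = 69.5%, within 85% cap
Score 670 is in the 666–717 band; LTV 69.5% is in the 64.01–71% band → 8.25%.

8.25%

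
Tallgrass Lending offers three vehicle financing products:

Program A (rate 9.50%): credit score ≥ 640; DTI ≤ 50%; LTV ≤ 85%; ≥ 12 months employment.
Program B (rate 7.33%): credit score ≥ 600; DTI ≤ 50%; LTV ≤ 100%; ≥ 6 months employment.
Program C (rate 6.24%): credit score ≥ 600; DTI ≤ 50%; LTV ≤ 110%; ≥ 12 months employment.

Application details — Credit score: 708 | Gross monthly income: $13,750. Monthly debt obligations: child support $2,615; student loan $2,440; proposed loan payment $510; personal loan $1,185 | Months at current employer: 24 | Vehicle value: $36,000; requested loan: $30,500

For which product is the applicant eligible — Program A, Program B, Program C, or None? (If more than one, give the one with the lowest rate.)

Program C

Total debts = (2,615 + 2,440 + 510 + 1,185) = 6,750; DTI = 6,750/13,750 = 49.1%.
LTV = 30,500/36,000 = 84.7%.
Program A: score 708 ≥ 640; DTI 49.1% ≤ 50%; LTV 84.7% ≤ 85%; employment 24 ≥ 12 mo → qualifies.
Program B: score 708 ≥ 600; DTI 49.1% ≤ 50%; LTV 84.7% ≤ 100%; employment 24 ≥ 6 mo → qualifies.
Program C: score 708 ≥ 600; DTI 49.1% ≤ 50%; LTV 84.7% ≤ 110%; employment 24 ≥ 12 mo → qualifies.
Qualifying: Program A, Program B, Program C. Lowest rate is 6.24% → Program C.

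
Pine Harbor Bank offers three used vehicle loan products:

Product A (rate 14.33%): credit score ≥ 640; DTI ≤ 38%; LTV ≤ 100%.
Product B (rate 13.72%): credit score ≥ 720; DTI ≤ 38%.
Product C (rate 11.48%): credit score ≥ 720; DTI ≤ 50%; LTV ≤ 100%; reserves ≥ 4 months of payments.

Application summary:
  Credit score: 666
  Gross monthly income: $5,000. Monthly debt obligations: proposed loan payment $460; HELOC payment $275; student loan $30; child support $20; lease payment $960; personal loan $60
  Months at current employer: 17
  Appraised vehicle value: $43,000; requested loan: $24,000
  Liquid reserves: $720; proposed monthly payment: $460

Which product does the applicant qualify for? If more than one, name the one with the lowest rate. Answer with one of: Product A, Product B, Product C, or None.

Product A

Total debts = (460 + 275 + 30 + 20 + 960 + 60) = 1,805; DTI = 1,805/5,000 = 36.1%.
LTV = 24,000/43,000 = 55.8%.
Reserves = 720/460 = 1.6 months.
Product A: score 666 ≥ 640; DTI 36.1% ≤ 38%; LTV 55.8% ≤ 100% → qualifies.
Product B: score 666 < 720; DTI 36.1% ≤ 38% → does not qualify.
Product C: score 666 < 720; DTI 36.1% ≤ 50%; LTV 55.8% ≤ 100%; reserves 1.6 < 4 mo → does not qualify.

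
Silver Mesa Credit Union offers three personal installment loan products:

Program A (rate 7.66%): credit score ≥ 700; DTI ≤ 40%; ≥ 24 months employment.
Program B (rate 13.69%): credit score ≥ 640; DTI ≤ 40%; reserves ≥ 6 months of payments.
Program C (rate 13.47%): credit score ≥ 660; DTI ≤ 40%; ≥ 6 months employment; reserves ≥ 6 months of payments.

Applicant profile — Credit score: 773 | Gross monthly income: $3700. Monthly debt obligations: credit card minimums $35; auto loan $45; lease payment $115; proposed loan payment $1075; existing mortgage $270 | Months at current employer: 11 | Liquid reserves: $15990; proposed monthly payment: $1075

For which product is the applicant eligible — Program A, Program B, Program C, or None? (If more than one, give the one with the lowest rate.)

None

Total debts = (35 + 45 + 115 + 1,075 + 270) = 1,540; DTI = 1,540/3,700 = 41.6%.
Reserves = 15,990/1,075 = 14.9 months.
Program A: score 773 ≥ 700; DTI 41.6% > 40%; employment 11 < 24 mo → does not qualify.
Program B: score 773 ≥ 640; DTI 41.6% > 40%; reserves 14.9 ≥ 6 mo → does not qualify.
Program C: score 773 ≥ 660; DTI 41.6% > 40%; employment 11 ≥ 6 mo; reserves 14.9 ≥ 6 mo → does not qualify.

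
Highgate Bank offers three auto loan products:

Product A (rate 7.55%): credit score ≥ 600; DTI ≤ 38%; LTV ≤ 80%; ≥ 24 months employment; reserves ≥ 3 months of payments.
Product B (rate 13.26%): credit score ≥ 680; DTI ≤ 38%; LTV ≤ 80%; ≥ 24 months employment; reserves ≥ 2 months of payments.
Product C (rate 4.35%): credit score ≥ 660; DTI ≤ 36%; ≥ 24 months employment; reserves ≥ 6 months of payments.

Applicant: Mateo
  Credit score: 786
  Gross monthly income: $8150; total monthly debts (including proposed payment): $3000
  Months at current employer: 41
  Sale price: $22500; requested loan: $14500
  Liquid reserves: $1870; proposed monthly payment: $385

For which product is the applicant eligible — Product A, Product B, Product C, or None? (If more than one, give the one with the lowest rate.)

DTI = 3,000/8,150 = 36.8%.
LTV = 14,500/22,500 = 64.4%.
Reserves = 1,870/385 = 4.9 months.
Product A: score 786 ≥ 600; DTI 36.8% ≤ 38%; LTV 64.4% ≤ 80%; employment 41 ≥ 24 mo; reserves 4.9 ≥ 3 mo → qualifies.
Product B: score 786 ≥ 680; DTI 36.8% ≤ 38%; LTV 64.4% ≤ 80%; employment 41 ≥ 24 mo; reserves 4.9 ≥ 2 mo → qualifies.
Product C: score 786 ≥ 660; DTI 36.8% > 36%; employment 41 ≥ 24 mo; reserves 4.9 < 6 mo → does not qualify.
Qualifying: Product A, Product B. Lowest rate is 7.55% → Product A.

Product A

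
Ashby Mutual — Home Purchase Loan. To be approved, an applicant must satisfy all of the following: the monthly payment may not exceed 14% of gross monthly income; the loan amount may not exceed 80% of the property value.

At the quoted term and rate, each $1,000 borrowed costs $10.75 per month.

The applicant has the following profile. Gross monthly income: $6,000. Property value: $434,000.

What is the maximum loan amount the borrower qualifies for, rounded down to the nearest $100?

Payment cap: 14% × $6,000 = $840/month.
At $10.75 per $1,000, that supports 840/10.75 × 1,000 ≈ $78,139 → $78,100.
LTV cap: 80% × $434,000 = $347,200 → $347,200.
Binding constraint: payment-to-income.

$78,100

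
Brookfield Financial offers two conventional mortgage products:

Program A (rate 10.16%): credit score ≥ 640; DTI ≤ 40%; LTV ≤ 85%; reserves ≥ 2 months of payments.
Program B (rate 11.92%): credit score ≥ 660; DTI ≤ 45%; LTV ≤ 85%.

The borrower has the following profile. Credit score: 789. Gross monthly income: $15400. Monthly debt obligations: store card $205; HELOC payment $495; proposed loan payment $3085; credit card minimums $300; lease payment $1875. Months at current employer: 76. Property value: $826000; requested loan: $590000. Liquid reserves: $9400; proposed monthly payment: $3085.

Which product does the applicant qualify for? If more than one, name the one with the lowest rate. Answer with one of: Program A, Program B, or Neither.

Program A

Total debts = (205 + 495 + 3,085 + 300 + 1,875) = 5,960; DTI = 5,960/15,400 = 38.7%.
LTV = 590,000/826,000 = 71.4%.
Reserves = 9,400/3,085 = 3.0 months.
Program A: score 789 ≥ 640; DTI 38.7% ≤ 40%; LTV 71.4% ≤ 85%; reserves 3.0 ≥ 2 mo → qualifies.
Program B: score 789 ≥ 660; DTI 38.7% ≤ 45%; LTV 71.4% ≤ 85% → qualifies.
Qualifying: Program A, Program B. Lowest rate is 10.16% → Program A.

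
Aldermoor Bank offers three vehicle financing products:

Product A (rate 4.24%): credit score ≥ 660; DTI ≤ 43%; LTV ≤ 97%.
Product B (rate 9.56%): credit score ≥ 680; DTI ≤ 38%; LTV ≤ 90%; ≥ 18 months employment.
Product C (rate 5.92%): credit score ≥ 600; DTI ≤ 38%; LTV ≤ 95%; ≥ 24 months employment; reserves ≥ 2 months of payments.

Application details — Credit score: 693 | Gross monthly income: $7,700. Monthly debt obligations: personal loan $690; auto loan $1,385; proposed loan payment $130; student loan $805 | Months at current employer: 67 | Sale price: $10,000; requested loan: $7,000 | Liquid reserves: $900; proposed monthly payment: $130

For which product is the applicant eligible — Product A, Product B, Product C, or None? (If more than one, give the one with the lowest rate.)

Product A

Total debts = (690 + 1,385 + 130 + 805) = 3,010; DTI = 3,010/7,700 = 39.1%.
LTV = 7,000/10,000 = 70%.
Reserves = 900/130 = 6.9 months.
Product A: score 693 ≥ 660; DTI 39.1% ≤ 43%; LTV 70% ≤ 97% → qualifies.
Product B: score 693 ≥ 680; DTI 39.1% > 38%; LTV 70% ≤ 90%; employment 67 ≥ 18 mo → does not qualify.
Product C: score 693 ≥ 600; DTI 39.1% > 38%; LTV 70% ≤ 95%; employment 67 ≥ 24 mo; reserves 6.9 ≥ 2 mo → does not qualify.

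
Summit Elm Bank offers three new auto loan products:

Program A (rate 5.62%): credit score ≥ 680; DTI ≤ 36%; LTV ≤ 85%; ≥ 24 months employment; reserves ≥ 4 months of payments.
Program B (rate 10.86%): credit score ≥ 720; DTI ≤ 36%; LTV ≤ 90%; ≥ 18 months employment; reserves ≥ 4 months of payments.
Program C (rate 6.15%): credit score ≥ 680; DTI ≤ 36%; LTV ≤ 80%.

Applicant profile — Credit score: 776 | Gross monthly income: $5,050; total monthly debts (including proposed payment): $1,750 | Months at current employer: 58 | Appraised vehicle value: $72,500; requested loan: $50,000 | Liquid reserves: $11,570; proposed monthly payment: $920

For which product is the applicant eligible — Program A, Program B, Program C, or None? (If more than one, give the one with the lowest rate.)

DTI = 1,750/5,050 = 34.7%.
LTV = 50,000/72,500 = 69%.
Reserves = 11,570/920 = 12.6 months.
Program A: score 776 ≥ 680; DTI 34.7% ≤ 36%; LTV 69% ≤ 85%; employment 58 ≥ 24 mo; reserves 12.6 ≥ 4 mo → qualifies.
Program B: score 776 ≥ 720; DTI 34.7% ≤ 36%; LTV 69% ≤ 90%; employment 58 ≥ 18 mo; reserves 12.6 ≥ 4 mo → qualifies.
Program C: score 776 ≥ 680; DTI 34.7% ≤ 36%; LTV 69% ≤ 80% → qualifies.
Qualifying: Program A, Program B, Program C. Lowest rate is 5.62% → Program A.

Program A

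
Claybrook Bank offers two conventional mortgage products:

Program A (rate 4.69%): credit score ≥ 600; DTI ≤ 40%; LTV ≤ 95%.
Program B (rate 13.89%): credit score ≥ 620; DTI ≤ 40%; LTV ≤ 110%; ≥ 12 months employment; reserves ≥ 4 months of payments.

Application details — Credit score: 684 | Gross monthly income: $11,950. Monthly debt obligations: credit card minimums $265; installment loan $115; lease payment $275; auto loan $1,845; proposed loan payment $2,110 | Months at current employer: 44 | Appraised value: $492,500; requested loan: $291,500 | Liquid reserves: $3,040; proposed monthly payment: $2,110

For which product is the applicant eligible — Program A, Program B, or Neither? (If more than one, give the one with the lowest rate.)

Total debts = (265 + 115 + 275 + 1,845 + 2,110) = 4,610; DTI = 4,610/11,950 = 38.6%.
LTV = 291,500/492,500 = 59.2%.
Reserves = 3,040/2,110 = 1.4 months.
Program A: score 684 ≥ 600; DTI 38.6% ≤ 40%; LTV 59.2% ≤ 95% → qualifies.
Program B: score 684 ≥ 620; DTI 38.6% ≤ 40%; LTV 59.2% ≤ 110%; employment 44 ≥ 12 mo; reserves 1.4 < 4 mo → does not qualify.

Program A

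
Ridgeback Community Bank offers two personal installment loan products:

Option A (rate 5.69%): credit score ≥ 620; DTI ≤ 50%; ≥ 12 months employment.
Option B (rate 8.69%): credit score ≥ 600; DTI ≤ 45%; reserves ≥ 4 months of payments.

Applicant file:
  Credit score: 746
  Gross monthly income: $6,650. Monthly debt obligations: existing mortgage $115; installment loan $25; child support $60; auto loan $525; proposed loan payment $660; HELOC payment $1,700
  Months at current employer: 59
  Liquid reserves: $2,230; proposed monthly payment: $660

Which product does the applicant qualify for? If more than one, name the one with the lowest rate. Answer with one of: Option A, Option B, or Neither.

Option A

Total debts = (115 + 25 + 60 + 525 + 660 + 1,700) = 3,085; DTI = 3,085/6,650 = 46.4%.
Reserves = 2,230/660 = 3.4 months.
Option A: score 746 ≥ 620; DTI 46.4% ≤ 50%; employment 59 ≥ 12 mo → qualifies.
Option B: score 746 ≥ 600; DTI 46.4% > 45%; reserves 3.4 < 4 mo → does not qualify.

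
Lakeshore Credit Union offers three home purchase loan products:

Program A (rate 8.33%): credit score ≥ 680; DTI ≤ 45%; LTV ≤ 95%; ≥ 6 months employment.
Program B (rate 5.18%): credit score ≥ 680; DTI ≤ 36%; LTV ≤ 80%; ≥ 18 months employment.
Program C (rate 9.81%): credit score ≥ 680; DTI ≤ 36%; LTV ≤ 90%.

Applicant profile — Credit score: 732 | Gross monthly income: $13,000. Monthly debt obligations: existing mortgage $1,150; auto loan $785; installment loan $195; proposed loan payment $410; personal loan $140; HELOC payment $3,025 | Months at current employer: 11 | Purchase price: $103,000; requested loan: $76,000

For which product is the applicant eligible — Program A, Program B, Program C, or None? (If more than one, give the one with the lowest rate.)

Total debts = (1,150 + 785 + 195 + 410 + 140 + 3,025) = 5,705; DTI = 5,705/13,000 = 43.9%.
LTV = 76,000/103,000 = 73.8%.
Program A: score 732 ≥ 680; DTI 43.9% ≤ 45%; LTV 73.8% ≤ 95%; employment 11 ≥ 6 mo → qualifies.
Program B: score 732 ≥ 680; DTI 43.9% > 36%; LTV 73.8% ≤ 80%; employment 11 < 18 mo → does not qualify.
Program C: score 732 ≥ 680; DTI 43.9% > 36%; LTV 73.8% ≤ 90% → does not qualify.

Program A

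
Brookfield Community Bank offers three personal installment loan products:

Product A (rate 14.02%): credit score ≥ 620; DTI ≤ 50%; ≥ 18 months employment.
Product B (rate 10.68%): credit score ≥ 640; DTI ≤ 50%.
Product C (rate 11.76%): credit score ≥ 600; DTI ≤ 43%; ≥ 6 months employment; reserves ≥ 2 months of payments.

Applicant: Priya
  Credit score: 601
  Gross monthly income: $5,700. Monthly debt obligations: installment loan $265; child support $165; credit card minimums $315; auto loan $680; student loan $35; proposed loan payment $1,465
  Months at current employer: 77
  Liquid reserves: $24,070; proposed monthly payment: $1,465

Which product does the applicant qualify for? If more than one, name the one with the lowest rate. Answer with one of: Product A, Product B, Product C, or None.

None

Total debts = (265 + 165 + 315 + 680 + 35 + 1,465) = 2,925; DTI = 2,925/5,700 = 51.3%.
Reserves = 24,070/1,465 = 16.4 months.
Product A: score 601 < 620; DTI 51.3% > 50%; employment 77 ≥ 18 mo → does not qualify.
Product B: score 601 < 640; DTI 51.3% > 50% → does not qualify.
Product C: score 601 ≥ 600; DTI 51.3% > 43%; employment 77 ≥ 6 mo; reserves 16.4 ≥ 2 mo → does not qualify.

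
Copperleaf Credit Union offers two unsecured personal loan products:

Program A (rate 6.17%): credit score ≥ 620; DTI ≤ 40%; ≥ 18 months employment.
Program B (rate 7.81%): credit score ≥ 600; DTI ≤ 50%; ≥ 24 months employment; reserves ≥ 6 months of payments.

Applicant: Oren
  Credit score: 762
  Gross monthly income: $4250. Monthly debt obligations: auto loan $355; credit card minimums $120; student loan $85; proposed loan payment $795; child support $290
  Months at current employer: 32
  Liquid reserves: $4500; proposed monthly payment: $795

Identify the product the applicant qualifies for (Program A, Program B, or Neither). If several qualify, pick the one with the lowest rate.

Total debts = (355 + 120 + 85 + 795 + 290) = 1,645; DTI = 1,645/4,250 = 38.7%.
Reserves = 4,500/795 = 5.7 months.
Program A: score 762 ≥ 620; DTI 38.7% ≤ 40%; employment 32 ≥ 18 mo → qualifies.
Program B: score 762 ≥ 600; DTI 38.7% ≤ 50%; employment 32 ≥ 24 mo; reserves 5.7 < 6 mo → does not qualify.

Program A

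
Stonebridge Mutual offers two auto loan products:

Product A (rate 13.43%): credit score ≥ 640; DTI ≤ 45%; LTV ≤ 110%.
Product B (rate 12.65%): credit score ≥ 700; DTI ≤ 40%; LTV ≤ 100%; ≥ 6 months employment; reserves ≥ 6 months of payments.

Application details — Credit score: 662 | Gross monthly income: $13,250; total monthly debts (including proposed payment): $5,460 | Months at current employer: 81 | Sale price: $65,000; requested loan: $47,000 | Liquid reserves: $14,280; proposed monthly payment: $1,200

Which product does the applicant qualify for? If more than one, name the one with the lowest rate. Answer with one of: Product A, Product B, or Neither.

Product A

DTI = 5,460/13,250 = 41.2%.
LTV = 47,000/65,000 = 72.3%.
Reserves = 14,280/1,200 = 11.9 months.
Product A: score 662 ≥ 640; DTI 41.2% ≤ 45%; LTV 72.3% ≤ 110% → qualifies.
Product B: score 662 < 700; DTI 41.2% > 40%; LTV 72.3% ≤ 100%; employment 81 ≥ 6 mo; reserves 11.9 ≥ 6 mo → does not qualify.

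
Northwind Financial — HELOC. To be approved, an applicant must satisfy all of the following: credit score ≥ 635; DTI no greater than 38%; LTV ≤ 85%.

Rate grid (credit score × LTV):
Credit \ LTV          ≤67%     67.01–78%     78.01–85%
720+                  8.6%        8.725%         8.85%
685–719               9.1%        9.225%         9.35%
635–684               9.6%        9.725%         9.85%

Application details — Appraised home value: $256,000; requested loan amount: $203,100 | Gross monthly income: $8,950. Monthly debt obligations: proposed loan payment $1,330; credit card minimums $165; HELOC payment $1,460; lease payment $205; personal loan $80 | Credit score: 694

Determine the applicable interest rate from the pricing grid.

Credit score 694 ≥ 635; Total monthly debts = (1,330 + 165 + 1,460 + 205 + 80) = 3,240. Debt-to-income = 3,240/8,950 = 36.2% — meets 38% limit
LTV: 203,100 ÷ 256,000 = 79.3%, within 85% cap
Score 694 is in the 685–719 band; LTV 79.3% is in the 78.01–85% band → 9.35%.

9.35%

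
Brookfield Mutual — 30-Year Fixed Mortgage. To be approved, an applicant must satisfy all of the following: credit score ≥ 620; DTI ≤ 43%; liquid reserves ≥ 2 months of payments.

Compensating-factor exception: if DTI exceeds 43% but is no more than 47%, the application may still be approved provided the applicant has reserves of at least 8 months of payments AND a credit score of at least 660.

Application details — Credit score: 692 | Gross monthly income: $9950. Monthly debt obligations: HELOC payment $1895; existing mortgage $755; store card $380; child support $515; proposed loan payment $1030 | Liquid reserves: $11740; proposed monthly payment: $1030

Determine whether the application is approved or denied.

Credit score 692 ≥ 620 (meets base)
Total debts = (1,895 + 755 + 380 + 515 + 1,030) = 4,575. DTI: 4,575 ÷ 9,950 = 46%, over the 43% base limit.
Reserves: 11,740 ÷ 1,030 = 11.4 months (meets 2-month minimum)
DTI 46% is within the 43%–47% exception band; checking compensating factors.
Override check — reserves: 11.4 mo (ok); score: 692 (ok).
Both compensating conditions met → exception applies.

Approved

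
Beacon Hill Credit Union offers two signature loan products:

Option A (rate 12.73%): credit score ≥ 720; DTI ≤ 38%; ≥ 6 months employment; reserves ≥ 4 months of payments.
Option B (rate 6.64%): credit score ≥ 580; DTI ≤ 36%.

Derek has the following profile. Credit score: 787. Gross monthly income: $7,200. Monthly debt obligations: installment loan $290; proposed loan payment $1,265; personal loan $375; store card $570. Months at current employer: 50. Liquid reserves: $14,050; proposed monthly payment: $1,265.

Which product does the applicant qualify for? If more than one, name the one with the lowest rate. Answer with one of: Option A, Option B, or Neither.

Option B

Total debts = (290 + 1,265 + 375 + 570) = 2,500; DTI = 2,500/7,200 = 34.7%.
Reserves = 14,050/1,265 = 11.1 months.
Option A: score 787 ≥ 720; DTI 34.7% ≤ 38%; employment 50 ≥ 6 mo; reserves 11.1 ≥ 4 mo → qualifies.
Option B: score 787 ≥ 580; DTI 34.7% ≤ 36% → qualifies.
Qualifying: Option A, Option B. Lowest rate is 6.64% → Option B.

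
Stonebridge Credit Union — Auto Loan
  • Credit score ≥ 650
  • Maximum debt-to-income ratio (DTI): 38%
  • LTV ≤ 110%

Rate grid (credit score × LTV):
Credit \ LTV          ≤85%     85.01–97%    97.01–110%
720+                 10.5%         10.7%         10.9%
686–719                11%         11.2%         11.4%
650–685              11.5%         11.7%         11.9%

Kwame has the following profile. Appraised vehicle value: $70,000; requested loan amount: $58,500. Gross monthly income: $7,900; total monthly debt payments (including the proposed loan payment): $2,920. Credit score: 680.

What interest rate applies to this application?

Credit score 680 ≥ 650; DTI: 2,920 ÷ 7,900 = 37%, within the 38% cap
LTV: 58,500 ÷ 70,000 = 83.6%, within 110% cap
Score 680 is in the 650–685 band; LTV 83.6% is in the ≤85% band → 11.5%.

11.5%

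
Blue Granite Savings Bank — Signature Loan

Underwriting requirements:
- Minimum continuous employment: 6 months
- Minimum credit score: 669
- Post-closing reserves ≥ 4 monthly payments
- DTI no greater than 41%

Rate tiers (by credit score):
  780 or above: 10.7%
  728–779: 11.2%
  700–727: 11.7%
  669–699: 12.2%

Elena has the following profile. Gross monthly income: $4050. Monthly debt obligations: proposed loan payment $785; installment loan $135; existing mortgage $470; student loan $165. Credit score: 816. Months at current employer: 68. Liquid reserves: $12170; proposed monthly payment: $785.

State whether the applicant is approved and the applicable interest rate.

Approved at 10.7%

Credit score 816 ≥ 669 (meets minimum)
Employment 68 ≥ 6 months
Reserves = 12,170/785 = 15.5 months ≥ 4
Total monthly debts = (785 + 135 + 470 + 165) = 1,555. DTI: 1,555 ÷ 4,050 = 38.4%, within the 41% cap
All requirements met. Score 816 falls in the 780 or above tier → 10.7%.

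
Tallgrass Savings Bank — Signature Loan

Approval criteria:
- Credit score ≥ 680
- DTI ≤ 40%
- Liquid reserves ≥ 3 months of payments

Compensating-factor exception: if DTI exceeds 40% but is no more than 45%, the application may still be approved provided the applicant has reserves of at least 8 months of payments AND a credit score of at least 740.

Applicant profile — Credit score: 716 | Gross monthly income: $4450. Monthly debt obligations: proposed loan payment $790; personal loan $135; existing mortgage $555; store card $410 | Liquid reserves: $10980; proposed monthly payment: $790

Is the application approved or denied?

Denied

Credit score 716 ≥ 680 (meets base)
Total debts = (790 + 135 + 555 + 410) = 1,890. DTI: 1,890 ÷ 4,450 = 42.5%, over the 40% base limit.
Reserves = 10,980/790 = 13.9 months ≥ 3
DTI 42.5% is within the 40%–45% exception band; checking compensating factors.
Reserves 13.9 ≥ 8 months; credit score 716 < 740.
Override conditions not both satisfied; exception does not apply.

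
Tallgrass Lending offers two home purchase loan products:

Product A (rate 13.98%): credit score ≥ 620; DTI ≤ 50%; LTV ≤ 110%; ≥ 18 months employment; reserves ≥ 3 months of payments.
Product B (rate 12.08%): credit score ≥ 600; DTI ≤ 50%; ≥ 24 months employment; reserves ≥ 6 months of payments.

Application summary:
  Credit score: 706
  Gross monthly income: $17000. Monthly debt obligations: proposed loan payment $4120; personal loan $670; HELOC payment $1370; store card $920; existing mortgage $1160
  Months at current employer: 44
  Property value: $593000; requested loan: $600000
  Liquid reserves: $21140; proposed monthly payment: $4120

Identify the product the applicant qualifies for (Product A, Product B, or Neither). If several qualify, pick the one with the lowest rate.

Product A

Total debts = (4,120 + 670 + 1,370 + 920 + 1,160) = 8,240; DTI = 8,240/17,000 = 48.5%.
LTV = 600,000/593,000 = 101.2%.
Reserves = 21,140/4,120 = 5.1 months.
Product A: score 706 ≥ 620; DTI 48.5% ≤ 50%; LTV 101.2% ≤ 110%; employment 44 ≥ 18 mo; reserves 5.1 ≥ 3 mo → qualifies.
Product B: score 706 ≥ 600; DTI 48.5% ≤ 50%; employment 44 ≥ 24 mo; reserves 5.1 < 6 mo → does not qualify.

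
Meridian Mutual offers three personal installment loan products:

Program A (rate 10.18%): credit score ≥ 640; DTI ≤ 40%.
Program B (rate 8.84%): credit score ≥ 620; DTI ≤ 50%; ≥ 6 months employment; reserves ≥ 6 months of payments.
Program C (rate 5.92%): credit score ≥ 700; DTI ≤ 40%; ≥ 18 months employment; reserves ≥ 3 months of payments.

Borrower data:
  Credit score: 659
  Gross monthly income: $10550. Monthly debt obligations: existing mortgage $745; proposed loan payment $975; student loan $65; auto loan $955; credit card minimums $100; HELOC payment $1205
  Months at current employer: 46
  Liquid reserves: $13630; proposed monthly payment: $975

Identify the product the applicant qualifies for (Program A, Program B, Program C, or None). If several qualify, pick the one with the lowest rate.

Program B

Total debts = (745 + 975 + 65 + 955 + 100 + 1,205) = 4,045; DTI = 4,045/10,550 = 38.3%.
Reserves = 13,630/975 = 14.0 months.
Program A: score 659 ≥ 640; DTI 38.3% ≤ 40% → qualifies.
Program B: score 659 ≥ 620; DTI 38.3% ≤ 50%; employment 46 ≥ 6 mo; reserves 14.0 ≥ 6 mo → qualifies.
Program C: score 659 < 700; DTI 38.3% ≤ 40%; employment 46 ≥ 18 mo; reserves 14.0 ≥ 3 mo → does not qualify.
Qualifying: Program A, Program B. Lowest rate is 8.84% → Program B.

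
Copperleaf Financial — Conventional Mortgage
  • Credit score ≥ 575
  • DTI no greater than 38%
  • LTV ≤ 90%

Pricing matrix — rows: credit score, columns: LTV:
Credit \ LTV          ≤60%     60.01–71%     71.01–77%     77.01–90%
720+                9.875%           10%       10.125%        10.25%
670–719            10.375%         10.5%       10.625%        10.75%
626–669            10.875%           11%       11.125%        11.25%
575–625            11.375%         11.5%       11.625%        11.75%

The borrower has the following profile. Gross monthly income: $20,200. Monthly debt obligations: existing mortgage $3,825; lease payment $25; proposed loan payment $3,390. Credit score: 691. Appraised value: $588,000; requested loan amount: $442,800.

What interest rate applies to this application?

10.625%

Credit score 691 ≥ 575; Total monthly debts = (3,825 + 25 + 3,390) = 7,240. Debt-to-income = 7,240/20,200 = 35.8% — meets 38% limit
Loan-to-value = 442,800/588,000 = 75.3% — pass (90% max)
Score 691 is in the 670–719 band; LTV 75.3% is in the 71.01–77% band → 10.625%.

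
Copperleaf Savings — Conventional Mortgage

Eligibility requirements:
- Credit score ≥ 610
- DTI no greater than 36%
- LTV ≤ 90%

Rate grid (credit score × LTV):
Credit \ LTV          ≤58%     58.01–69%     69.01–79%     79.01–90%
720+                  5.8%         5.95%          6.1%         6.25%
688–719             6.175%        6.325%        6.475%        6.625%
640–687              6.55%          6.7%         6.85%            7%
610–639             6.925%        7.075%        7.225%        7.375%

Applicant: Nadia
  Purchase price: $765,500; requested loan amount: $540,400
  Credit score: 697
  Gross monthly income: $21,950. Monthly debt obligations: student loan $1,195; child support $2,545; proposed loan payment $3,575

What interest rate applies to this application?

Credit score 697 ≥ 610; Total monthly debts = (1,195 + 2,545 + 3,575) = 7,315. Debt-to-income = 7,315/21,950 = 33.3% — meets 36% limit
Loan-to-value = 540,400/765,500 = 70.6% — pass (90% max)
Row: 697 falls in 688–719. Column: 70.6% falls in 69.01–79%. Rate = 6.475%.

6.475%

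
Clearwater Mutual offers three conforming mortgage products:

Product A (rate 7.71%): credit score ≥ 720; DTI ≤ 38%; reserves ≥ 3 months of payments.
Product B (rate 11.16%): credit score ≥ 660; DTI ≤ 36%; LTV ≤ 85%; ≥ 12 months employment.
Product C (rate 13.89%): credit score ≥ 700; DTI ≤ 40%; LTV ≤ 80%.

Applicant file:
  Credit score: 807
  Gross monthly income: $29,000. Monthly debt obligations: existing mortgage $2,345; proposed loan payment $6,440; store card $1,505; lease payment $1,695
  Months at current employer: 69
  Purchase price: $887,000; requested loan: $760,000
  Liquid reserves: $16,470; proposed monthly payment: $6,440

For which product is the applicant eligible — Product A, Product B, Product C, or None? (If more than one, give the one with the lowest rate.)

Total debts = (2,345 + 6,440 + 1,505 + 1,695) = 11,985; DTI = 11,985/29,000 = 41.3%.
LTV = 760,000/887,000 = 85.7%.
Reserves = 16,470/6,440 = 2.6 months.
Product A: score 807 ≥ 720; DTI 41.3% > 38%; reserves 2.6 < 3 mo → does not qualify.
Product B: score 807 ≥ 660; DTI 41.3% > 36%; LTV 85.7% > 85%; employment 69 ≥ 12 mo → does not qualify.
Product C: score 807 ≥ 700; DTI 41.3% > 40%; LTV 85.7% > 80% → does not qualify.

None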